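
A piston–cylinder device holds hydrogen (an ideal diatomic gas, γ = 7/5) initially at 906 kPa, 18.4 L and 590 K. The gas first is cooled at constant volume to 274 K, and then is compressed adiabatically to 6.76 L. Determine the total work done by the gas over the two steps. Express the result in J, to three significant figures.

W_total ≈ -9530 J

Step 1 (isochoric): W = 0 (constant volume).
After step 1: P = 420.8 kPa (V unchanged).
Step 2 (adiabatic): W = (P₁V₁ − P₂V₂)/(γ−1) = (7742 − 11556)/0.4 = -9534 J.
W_total = 0 − 9534 = -9534 J.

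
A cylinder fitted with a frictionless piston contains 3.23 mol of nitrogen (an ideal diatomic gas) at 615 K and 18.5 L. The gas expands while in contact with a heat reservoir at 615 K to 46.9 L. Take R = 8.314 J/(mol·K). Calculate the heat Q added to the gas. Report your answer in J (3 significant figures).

Isothermal ⇒ ΔU = 0, so Q = W = nRT ln(V₂/V₁).
Q = (3.23)(8.314)(615) ln(46.9/18.5) = 16515 × 0.9302 = 15363 J.

Q ≈ 15400 J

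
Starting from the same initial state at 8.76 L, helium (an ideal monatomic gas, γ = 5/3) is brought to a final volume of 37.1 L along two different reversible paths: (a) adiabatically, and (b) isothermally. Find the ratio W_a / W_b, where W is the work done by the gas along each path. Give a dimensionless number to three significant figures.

Path (a) adiabatic: W = P₁V₁(1 − (V₁/V₂)^(γ−1))/(γ−1) → W_a/(P₁V₁) = 0.927.
Path (b) isothermal: W = P₁V₁ ln(V₂/V₁) → W_b/(P₁V₁) = 1.443.
W_a / W_b = 0.927 / 1.443 = 0.6422.

W_a / W_b ≈ 0.642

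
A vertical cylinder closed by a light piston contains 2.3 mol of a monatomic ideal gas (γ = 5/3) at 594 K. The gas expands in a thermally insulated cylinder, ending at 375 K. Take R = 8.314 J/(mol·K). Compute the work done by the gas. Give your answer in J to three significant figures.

Adiabatic ⇒ Q = 0, so W_by = −ΔU = nCᵥ(T₁ − T₂).
Cᵥ = 3R/2 = 12.47 J/(mol·K).
W = (2.3)(12.47)(594 − 375) = 6282 J.

W ≈ 6280 J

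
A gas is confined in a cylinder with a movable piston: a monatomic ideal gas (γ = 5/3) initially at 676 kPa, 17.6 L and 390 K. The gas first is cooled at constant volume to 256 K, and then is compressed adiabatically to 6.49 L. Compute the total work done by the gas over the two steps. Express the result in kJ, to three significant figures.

Step 1 (isochoric): W = 0 (constant volume).
After step 1: P = 443.7 kPa (V unchanged).
Step 2 (adiabatic): W = (P₁V₁ − P₂V₂)/(γ−1) = (7810 − 15187)/0.667 = -11066 J.
W_total = 0 − 11066 = -11066 J.

W_total ≈ -11.1 kJ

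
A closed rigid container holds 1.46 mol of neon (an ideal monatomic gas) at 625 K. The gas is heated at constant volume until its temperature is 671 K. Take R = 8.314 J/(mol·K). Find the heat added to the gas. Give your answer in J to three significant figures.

Constant volume ⇒ W = 0, so Q = ΔU = nCᵥΔT with Cᵥ = 3R/2 = 12.47 J/(mol·K).
ΔU = (1.46)(12.47)(671 − 625) = 837.6 J.

Q ≈ 838 J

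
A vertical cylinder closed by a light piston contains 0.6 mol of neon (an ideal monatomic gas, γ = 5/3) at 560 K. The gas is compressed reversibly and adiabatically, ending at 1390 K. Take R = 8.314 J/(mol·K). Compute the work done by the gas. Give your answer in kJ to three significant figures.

Adiabatic ⇒ Q = 0, so W_by = −ΔU = nCᵥ(T₁ − T₂).
Cᵥ = 3R/2 = 12.47 J/(mol·K).
W = (0.6)(12.47)(560 − 1390) = -6211 J.

W ≈ -6.21 kJ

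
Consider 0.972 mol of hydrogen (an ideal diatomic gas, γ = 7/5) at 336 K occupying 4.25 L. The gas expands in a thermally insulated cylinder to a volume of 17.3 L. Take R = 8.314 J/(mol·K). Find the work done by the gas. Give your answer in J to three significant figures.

W ≈ 2920 J

Adiabatic: TV^(γ−1) = const with γ = 7/5.
T₂ = T₁ (V₁/V₂)^(γ−1) = 336 × (4.25/17.3)^0.4 = 336 × 0.5703 = 191.6 K.
W_by = nCᵥ(T₁ − T₂) = (0.972)(20.79)(336 − 191.6) = 2917 J.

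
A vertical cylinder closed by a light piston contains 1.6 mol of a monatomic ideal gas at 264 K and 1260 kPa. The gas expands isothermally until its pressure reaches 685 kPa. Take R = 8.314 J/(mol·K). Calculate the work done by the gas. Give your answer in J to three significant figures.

W ≈ 2140 J

Isothermal process: W = nRT ln(V₂/V₁) = nRT ln(P₁/P₂).
W = (1.6)(8.314)(264) × ln(1260/685)
  = 3512 × ln(1.839) = 3512 × 0.6094
W_by_gas = 2140 J.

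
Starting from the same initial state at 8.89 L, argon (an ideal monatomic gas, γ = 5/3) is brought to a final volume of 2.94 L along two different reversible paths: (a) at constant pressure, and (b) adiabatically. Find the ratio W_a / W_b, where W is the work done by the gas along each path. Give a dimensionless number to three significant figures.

W_a / W_b ≈ 0.409

Path (a) isobaric: W = P₁(V₂ − V₁) → W_a/(P₁V₁) = -0.6693.
Path (b) adiabatic: W = P₁V₁(1 − (V₁/V₂)^(γ−1))/(γ−1) → W_b/(P₁V₁) = -1.637.
W_a / W_b = -0.6693 / -1.637 = 0.4089.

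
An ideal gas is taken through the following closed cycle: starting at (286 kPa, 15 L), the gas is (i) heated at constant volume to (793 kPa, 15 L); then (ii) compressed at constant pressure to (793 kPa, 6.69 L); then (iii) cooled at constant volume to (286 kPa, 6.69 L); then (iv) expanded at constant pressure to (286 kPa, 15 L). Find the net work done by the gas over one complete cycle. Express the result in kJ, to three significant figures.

Constant-volume legs do no work.
W(ii) = (793)(6.69 − 15) = -6590 J; W(iv) = (286)(15 − 6.69) = 2377 J.
W_net = -6590 + 2377 = -4213 J (the counter-clockwise enclosed area).

W_net ≈ -4.21 kJ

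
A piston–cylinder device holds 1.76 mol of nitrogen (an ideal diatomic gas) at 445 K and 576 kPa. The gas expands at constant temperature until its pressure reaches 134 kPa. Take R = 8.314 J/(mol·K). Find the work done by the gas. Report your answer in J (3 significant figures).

Isothermal process: W = nRT ln(V₂/V₁) = nRT ln(P₁/P₂).
W = (1.76)(8.314)(445) × ln(576/134)
  = 6512 × ln(4.299) = 6512 × 1.458
W_by_gas = 9496 J.

W ≈ 9500 J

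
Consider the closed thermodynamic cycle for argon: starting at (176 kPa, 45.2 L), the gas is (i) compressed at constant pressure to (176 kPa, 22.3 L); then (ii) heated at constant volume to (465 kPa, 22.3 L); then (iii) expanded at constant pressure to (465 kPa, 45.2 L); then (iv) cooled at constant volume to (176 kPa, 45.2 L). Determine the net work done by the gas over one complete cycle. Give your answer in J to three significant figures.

W_net ≈ 6620 J

Constant-volume legs do no work.
W(i) = (176)(22.3 − 45.2) = -4030 J; W(iii) = (465)(45.2 − 22.3) = 10649 J.
W_net = -4030 + 10649 = 6618 J (the clockwise enclosed area).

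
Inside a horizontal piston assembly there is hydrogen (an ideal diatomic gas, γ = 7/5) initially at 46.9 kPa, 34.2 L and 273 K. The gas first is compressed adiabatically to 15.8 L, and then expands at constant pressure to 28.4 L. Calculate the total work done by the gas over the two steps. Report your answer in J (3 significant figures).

W_total ≈ 291 J

Step 1 (adiabatic): W = (P₁V₁ − P₂V₂)/(γ−1) = (1604 − 2184)/0.4 = -1451 J.
After step 1: P = 138.3 kPa, V = 15.8 L, T = 371.8 K.
Step 2 (isobaric): W = PΔV = (138.3 kPa)(28.4 − 15.8 L) = 1742 J.
W_total = -1451 + 1742 = 290.8 J.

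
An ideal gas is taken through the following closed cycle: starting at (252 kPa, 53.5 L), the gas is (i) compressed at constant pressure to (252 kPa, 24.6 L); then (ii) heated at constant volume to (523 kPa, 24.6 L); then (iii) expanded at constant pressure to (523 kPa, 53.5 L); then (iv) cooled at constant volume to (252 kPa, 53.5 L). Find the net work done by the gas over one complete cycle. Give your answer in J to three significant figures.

W_net ≈ 7830 J

Constant-volume legs do no work.
W(i) = (252)(24.6 − 53.5) = -7283 J; W(iii) = (523)(53.5 − 24.6) = 15115 J.
W_net = -7283 + 15115 = 7832 J (the clockwise enclosed area).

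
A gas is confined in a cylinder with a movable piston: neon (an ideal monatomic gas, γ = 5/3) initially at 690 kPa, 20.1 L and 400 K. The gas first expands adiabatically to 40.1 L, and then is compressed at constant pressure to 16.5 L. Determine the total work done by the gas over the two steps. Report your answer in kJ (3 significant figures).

W_total ≈ 2.53 kJ

Step 1 (adiabatic): W = (P₁V₁ − P₂V₂)/(γ−1) = (13869 − 8751)/0.667 = 7676 J.
After step 1: P = 218.2 kPa, V = 40.1 L, T = 252.4 K.
Step 2 (isobaric): W = PΔV = (218.2 kPa)(16.5 − 40.1 L) = -5150 J.
W_total = 7676 − 5150 = 2526 J.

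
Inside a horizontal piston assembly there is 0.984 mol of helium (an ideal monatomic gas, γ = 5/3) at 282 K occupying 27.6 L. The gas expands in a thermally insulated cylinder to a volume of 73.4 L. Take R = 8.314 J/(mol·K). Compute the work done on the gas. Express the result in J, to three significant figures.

W ≈ -1660 J

Adiabatic: TV^(γ−1) = const with γ = 5/3.
T₂ = T₁ (V₁/V₂)^(γ−1) = 282 × (27.6/73.4)^0.667 = 282 × 0.521 = 146.9 K.
W_by = nCᵥ(T₁ − T₂) = (0.984)(12.47)(282 − 146.9) = 1658 J.
Work on gas = −W_by = -1658 J.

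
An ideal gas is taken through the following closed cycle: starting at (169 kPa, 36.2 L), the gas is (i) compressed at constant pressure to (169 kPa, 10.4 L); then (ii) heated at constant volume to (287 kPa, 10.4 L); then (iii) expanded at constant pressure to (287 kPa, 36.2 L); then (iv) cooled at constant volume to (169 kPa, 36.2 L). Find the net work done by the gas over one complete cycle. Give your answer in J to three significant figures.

Constant-volume legs do no work.
W(i) = (169)(10.4 − 36.2) = -4360 J; W(iii) = (287)(36.2 − 10.4) = 7405 J.
W_net = -4360 + 7405 = 3044 J (the clockwise enclosed area).

W_net ≈ 3040 J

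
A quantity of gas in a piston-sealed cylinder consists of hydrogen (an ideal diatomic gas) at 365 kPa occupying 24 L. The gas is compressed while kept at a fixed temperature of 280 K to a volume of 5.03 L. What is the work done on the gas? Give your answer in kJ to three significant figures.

W ≈ 13.7 kJ

Isothermal: W = nRT ln(V₂/V₁) = P₁V₁ ln(V₂/V₁).
P₁V₁ = (365 kPa)(24 L) = 8760 J.
W = 8760 × ln(5.03/24) = 8760 × -1.563
W_by_gas = -13689 J; work on gas = −W_by = 13689 J.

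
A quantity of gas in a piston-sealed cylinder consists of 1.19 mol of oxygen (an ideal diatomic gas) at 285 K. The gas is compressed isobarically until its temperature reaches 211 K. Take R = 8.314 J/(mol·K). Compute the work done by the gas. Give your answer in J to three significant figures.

Isobaric: W = P ΔV = nR ΔT.
W = (1.19)(8.314)(211 − 285) = -732.1 J.

W ≈ -732 J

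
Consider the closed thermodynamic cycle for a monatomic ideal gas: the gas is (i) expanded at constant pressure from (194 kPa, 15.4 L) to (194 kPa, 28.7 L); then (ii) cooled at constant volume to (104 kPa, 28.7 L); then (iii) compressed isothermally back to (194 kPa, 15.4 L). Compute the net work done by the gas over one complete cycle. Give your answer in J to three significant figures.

W_net ≈ 722 J

Leg (i): W = PΔV = (194)(28.7 − 15.4) = 2580 J.
Leg (ii): W = 0.
Leg (iii): W = PᵢVᵢ ln(V_f/Vᵢ) = (2985) ln(15.4/28.7) = -1858 J.
W_net = 2580 − 1858 = 722.1 J.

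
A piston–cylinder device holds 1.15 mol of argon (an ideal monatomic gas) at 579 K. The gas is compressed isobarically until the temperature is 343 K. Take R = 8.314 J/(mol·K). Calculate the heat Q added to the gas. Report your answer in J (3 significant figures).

Isobaric: W = nRΔT = (1.15)(8.314)(-236) = -2256 J.
ΔU = nCᵥΔT with Cᵥ = 3R/2: ΔU = (1.15)(12.47)(-236) = -3385 J.
Q = ΔU + W = -3385 − 2256 = -5641 J.

Q ≈ -5640 J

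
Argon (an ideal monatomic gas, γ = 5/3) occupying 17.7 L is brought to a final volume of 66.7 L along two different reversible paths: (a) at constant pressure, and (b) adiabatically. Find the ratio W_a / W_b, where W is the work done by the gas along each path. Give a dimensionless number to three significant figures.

Path (a) isobaric: W = P₁(V₂ − V₁) → W_a/(P₁V₁) = 2.768.
Path (b) adiabatic: W = P₁V₁(1 − (V₁/V₂)^(γ−1))/(γ−1) → W_b/(P₁V₁) = 0.8806.
W_a / W_b = 2.768 / 0.8806 = 3.144.

W_a / W_b ≈ 3.14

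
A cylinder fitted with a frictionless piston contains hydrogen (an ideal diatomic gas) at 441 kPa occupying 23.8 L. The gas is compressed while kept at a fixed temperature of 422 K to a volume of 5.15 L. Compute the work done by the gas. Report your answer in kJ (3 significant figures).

W ≈ -16.1 kJ

Isothermal: W = nRT ln(V₂/V₁) = P₁V₁ ln(V₂/V₁).
P₁V₁ = (441 kPa)(23.8 L) = 10496 J.
W = 10496 × ln(5.15/23.8) = 10496 × -1.531
W_by_gas = -16066 J.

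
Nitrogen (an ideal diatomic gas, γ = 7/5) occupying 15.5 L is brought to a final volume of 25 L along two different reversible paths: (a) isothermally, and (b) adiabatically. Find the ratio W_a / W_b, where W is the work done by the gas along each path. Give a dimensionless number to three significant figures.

Path (a) isothermal: W = P₁V₁ ln(V₂/V₁) → W_a/(P₁V₁) = 0.478.
Path (b) adiabatic: W = P₁V₁(1 − (V₁/V₂)^(γ−1))/(γ−1) → W_b/(P₁V₁) = 0.4351.
W_a / W_b = 0.478 / 0.4351 = 1.099.

W_a / W_b ≈ 1.10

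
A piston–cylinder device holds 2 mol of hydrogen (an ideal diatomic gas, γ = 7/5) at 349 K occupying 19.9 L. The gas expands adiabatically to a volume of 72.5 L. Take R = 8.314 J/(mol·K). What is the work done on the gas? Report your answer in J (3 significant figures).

Adiabatic: TV^(γ−1) = const with γ = 7/5.
T₂ = T₁ (V₁/V₂)^(γ−1) = 349 × (19.9/72.5)^0.4 = 349 × 0.5962 = 208.1 K.
W_by = nCᵥ(T₁ − T₂) = (2)(20.79)(349 − 208.1) = 5858 J.
Work on gas = −W_by = -5858 J.

W ≈ -5860 J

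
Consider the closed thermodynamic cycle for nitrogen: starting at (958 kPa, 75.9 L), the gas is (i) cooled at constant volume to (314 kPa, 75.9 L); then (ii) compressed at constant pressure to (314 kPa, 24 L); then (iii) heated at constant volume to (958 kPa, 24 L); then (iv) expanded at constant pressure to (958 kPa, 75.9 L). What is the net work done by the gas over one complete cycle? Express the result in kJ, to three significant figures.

W_net ≈ 33.4 kJ

Constant-volume legs do no work.
W(ii) = (314)(24 − 75.9) = -16297 J; W(iv) = (958)(75.9 − 24) = 49720 J.
W_net = -16297 + 49720 = 33424 J (the clockwise enclosed area).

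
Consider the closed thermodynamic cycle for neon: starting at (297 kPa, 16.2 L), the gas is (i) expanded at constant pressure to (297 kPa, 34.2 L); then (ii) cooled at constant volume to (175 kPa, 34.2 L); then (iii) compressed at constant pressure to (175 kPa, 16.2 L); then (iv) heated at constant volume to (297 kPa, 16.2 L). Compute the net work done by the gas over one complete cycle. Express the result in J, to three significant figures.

Constant-volume legs do no work.
W(i) = (297)(34.2 − 16.2) = 5346 J; W(iii) = (175)(16.2 − 34.2) = -3150 J.
W_net = 5346 − 3150 = 2196 J (the clockwise enclosed area).

W_net ≈ 2200 J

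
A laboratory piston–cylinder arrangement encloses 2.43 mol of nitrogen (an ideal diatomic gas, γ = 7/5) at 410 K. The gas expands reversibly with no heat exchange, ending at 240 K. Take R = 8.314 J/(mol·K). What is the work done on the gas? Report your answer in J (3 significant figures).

Adiabatic ⇒ Q = 0, so W_by = −ΔU = nCᵥ(T₁ − T₂).
Cᵥ = 5R/2 = 20.79 J/(mol·K).
W = (2.43)(20.79)(410 − 240) = 8586 J.
Work on gas = −W_by = -8586 J.

W ≈ -8590 J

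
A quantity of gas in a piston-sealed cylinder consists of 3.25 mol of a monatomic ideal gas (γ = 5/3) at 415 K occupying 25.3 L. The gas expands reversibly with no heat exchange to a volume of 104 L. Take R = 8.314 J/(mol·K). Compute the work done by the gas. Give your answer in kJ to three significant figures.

Adiabatic: TV^(γ−1) = const with γ = 5/3.
T₂ = T₁ (V₁/V₂)^(γ−1) = 415 × (25.3/104)^0.667 = 415 × 0.3897 = 161.7 K.
W_by = nCᵥ(T₁ − T₂) = (3.25)(12.47)(415 − 161.7) = 10265 J.

W ≈ 10.3 kJ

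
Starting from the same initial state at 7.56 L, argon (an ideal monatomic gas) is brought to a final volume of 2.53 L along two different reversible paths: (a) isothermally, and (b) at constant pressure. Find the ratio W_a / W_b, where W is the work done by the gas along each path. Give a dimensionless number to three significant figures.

Path (a) isothermal: W = P₁V₁ ln(V₂/V₁) → W_a/(P₁V₁) = -1.095.
Path (b) isobaric: W = P₁(V₂ − V₁) → W_b/(P₁V₁) = -0.6653.
W_a / W_b = -1.095 / -0.6653 = 1.645.

W_a / W_b ≈ 1.65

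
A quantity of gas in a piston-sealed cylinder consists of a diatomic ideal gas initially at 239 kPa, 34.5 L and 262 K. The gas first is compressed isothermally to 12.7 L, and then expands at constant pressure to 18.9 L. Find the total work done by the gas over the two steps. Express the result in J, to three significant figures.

Step 1 (isothermal): W = P₁V₁ ln(V₂/V₁) = (8246) ln(12.7/34.5) = -8240 J.
After step 1: P = 649.3 kPa, V = 12.7 L, T = 262 K.
Step 2 (isobaric): W = PΔV = (649.3 kPa)(18.9 − 12.7 L) = 4025 J.
W_total = -8240 + 4025 = -4215 J.

W_total ≈ -4210 J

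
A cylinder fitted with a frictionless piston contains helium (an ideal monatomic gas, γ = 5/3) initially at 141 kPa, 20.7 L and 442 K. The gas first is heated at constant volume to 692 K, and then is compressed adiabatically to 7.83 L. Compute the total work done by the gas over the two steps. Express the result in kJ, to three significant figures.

W_total ≈ -6.25 kJ

Step 1 (isochoric): W = 0 (constant volume).
After step 1: P = 220.8 kPa (V unchanged).
Step 2 (adiabatic): W = (P₁V₁ − P₂V₂)/(γ−1) = (4570 − 8737)/0.667 = -6251 J.
W_total = 0 − 6251 = -6251 J.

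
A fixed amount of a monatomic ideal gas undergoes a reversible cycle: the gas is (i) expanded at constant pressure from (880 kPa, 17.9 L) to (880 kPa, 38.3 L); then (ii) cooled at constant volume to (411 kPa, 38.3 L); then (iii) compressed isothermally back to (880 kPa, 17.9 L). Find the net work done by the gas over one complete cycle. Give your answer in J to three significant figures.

W_net ≈ 5980 J

Leg (i): W = PΔV = (880)(38.3 − 17.9) = 17952 J.
Leg (ii): W = 0.
Leg (iii): W = PᵢVᵢ ln(V_f/Vᵢ) = (15741) ln(17.9/38.3) = -11974 J.
W_net = 17952 − 11974 = 5978 J.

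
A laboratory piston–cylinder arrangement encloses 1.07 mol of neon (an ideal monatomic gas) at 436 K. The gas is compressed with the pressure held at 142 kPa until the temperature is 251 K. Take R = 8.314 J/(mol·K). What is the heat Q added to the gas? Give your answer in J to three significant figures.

Q ≈ -4110 J

Isobaric: W = nRΔT = (1.07)(8.314)(-185) = -1646 J.
ΔU = nCᵥΔT with Cᵥ = 3R/2: ΔU = (1.07)(12.47)(-185) = -2469 J.
Q = ΔU + W = -2469 − 1646 = -4114 J.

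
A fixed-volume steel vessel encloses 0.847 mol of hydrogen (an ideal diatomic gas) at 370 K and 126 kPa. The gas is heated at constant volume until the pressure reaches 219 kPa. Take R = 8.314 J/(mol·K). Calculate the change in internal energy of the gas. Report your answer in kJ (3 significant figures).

Constant volume ⇒ W = 0, so Q = ΔU = nCᵥΔT with Cᵥ = 5R/2 = 20.79 J/(mol·K).
At constant V, T₂/T₁ = P₂/P₁ ⇒ ΔT = T₁(P₂/P₁ − 1) = 370·(219/126 − 1) = 273.1 K.
ΔU = (0.847)(20.79)(273.1) = 4808 J.

ΔU ≈ 4.81 kJ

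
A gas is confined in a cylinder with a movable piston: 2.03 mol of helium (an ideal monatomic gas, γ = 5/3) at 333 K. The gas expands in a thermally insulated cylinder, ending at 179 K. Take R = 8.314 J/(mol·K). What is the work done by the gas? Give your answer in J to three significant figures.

W ≈ 3900 J

Adiabatic ⇒ Q = 0, so W_by = −ΔU = nCᵥ(T₁ − T₂).
Cᵥ = 3R/2 = 12.47 J/(mol·K).
W = (2.03)(12.47)(333 − 179) = 3899 J.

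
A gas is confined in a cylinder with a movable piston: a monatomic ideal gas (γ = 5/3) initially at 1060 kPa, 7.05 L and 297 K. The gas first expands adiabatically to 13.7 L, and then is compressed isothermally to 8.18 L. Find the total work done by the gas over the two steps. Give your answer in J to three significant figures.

W_total ≈ 1540 J

Step 1 (adiabatic): W = (P₁V₁ − P₂V₂)/(γ−1) = (7473 − 4799)/0.667 = 4011 J.
After step 1: P = 350.3 kPa, V = 13.7 L, T = 190.7 K.
Step 2 (isothermal): W = P₁V₁ ln(V₂/V₁) = (4799) ln(8.18/13.7) = -2475 J.
W_total = 4011 − 2475 = 1536 J.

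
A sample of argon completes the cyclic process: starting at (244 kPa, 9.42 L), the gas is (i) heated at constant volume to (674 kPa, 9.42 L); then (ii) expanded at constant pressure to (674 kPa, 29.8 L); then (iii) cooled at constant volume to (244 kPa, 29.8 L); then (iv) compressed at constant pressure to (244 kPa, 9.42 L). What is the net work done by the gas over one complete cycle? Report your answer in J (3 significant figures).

Constant-volume legs do no work.
W(ii) = (674)(29.8 − 9.42) = 13736 J; W(iv) = (244)(9.42 − 29.8) = -4973 J.
W_net = 13736 − 4973 = 8763 J (the clockwise enclosed area).

W_net ≈ 8760 J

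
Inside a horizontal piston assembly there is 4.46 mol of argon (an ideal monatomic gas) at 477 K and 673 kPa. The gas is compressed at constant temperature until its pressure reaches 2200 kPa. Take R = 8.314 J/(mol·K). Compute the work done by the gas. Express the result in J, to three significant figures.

Isothermal process: W = nRT ln(V₂/V₁) = nRT ln(P₁/P₂).
W = (4.46)(8.314)(477) × ln(673/2200)
  = 17687 × ln(0.3059) = 17687 × -1.184
W_by_gas = -20950 J.

W ≈ -21000 J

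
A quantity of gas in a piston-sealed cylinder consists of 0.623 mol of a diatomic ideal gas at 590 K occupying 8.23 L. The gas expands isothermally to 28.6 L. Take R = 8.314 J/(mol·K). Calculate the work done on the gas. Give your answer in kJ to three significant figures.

W ≈ -3.81 kJ

Isothermal: W = nRT ln(V₂/V₁).
W = (0.623)(8.314)(590) × ln(28.6/8.23)
  = 3056 × 1.246
W_by_gas = 3807 J; work on gas = −W_by = -3807 J.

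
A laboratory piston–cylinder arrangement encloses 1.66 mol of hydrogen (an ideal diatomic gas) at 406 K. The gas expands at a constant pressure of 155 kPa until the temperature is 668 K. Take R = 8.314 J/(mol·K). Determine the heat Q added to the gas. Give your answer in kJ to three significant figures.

Isobaric: W = nRΔT = (1.66)(8.314)(262) = 3616 J.
ΔU = nCᵥΔT with Cᵥ = 5R/2: ΔU = (1.66)(20.79)(262) = 9040 J.
Q = ΔU + W = 9040 + 3616 = 12656 J.

Q ≈ 12.7 kJ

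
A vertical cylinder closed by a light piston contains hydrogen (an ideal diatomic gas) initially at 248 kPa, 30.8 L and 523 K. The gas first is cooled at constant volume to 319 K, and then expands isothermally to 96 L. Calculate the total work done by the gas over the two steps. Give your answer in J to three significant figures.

Step 1 (isochoric): W = 0 (constant volume).
After step 1: P = 151.3 kPa (V unchanged).
Step 2 (isothermal): W = P₁V₁ ln(V₂/V₁) = (4659) ln(96/30.8) = 5296 J.
W_total = 0 + 5296 = 5296 J.

W_total ≈ 5300 J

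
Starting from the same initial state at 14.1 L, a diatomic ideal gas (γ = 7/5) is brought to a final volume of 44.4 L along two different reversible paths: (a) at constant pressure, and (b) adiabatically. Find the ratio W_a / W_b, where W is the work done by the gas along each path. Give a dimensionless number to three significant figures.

W_a / W_b ≈ 2.34

Path (a) isobaric: W = P₁(V₂ − V₁) → W_a/(P₁V₁) = 2.149.
Path (b) adiabatic: W = P₁V₁(1 − (V₁/V₂)^(γ−1))/(γ−1) → W_b/(P₁V₁) = 0.9199.
W_a / W_b = 2.149 / 0.9199 = 2.336.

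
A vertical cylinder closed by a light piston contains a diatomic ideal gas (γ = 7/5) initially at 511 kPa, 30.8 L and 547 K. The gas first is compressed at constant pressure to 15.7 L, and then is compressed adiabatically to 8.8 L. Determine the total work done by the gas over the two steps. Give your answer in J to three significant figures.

W_total ≈ -12900 J

Step 1 (isobaric): W = PΔV = (511 kPa)(15.7 − 30.8 L) = -7716 J.
After step 1: P = 511 kPa, V = 15.7 L, T = 278.8 K.
Step 2 (adiabatic): W = (P₁V₁ − P₂V₂)/(γ−1) = (8023 − 10113)/0.4 = -5226 J.
W_total = -7716 − 5226 = -12942 J.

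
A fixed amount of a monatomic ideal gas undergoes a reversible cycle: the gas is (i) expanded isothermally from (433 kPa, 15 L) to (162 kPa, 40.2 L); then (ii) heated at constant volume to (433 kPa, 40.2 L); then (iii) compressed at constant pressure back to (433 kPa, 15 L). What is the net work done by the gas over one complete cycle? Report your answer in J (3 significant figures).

W_net ≈ -4510 J

Leg (i): W = PᵢVᵢ ln(V_f/Vᵢ) = (6495) ln(40.2/15) = 6403 J.
Leg (ii): W = 0.
Leg (iii): W = PΔV = (433)(15 − 40.2) = -10912 J.
W_net = 6403 − 10912 = -4509 J.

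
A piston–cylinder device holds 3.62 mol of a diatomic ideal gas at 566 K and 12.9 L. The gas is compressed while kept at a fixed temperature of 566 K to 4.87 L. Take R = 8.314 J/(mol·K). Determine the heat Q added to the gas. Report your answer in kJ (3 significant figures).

Q ≈ -16.6 kJ

Isothermal ⇒ ΔU = 0, so Q = W = nRT ln(V₂/V₁).
Q = (3.62)(8.314)(566) ln(4.87/12.9) = 17035 × -0.9741 = -16594 J.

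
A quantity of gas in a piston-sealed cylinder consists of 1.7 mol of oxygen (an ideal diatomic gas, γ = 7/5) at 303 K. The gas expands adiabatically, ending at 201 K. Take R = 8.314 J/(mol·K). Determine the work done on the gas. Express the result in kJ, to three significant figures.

Adiabatic ⇒ Q = 0, so W_by = −ΔU = nCᵥ(T₁ − T₂).
Cᵥ = 5R/2 = 20.79 J/(mol·K).
W = (1.7)(20.79)(303 − 201) = 3604 J.
Work on gas = −W_by = -3604 J.

W ≈ -3.60 kJ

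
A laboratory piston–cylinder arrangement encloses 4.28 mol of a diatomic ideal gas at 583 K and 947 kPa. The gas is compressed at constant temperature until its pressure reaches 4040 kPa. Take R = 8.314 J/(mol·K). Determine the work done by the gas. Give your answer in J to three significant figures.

Isothermal process: W = nRT ln(V₂/V₁) = nRT ln(P₁/P₂).
W = (4.28)(8.314)(583) × ln(947/4040)
  = 20745 × ln(0.2344) = 20745 × -1.451
W_by_gas = -30095 J.

W ≈ -30100 J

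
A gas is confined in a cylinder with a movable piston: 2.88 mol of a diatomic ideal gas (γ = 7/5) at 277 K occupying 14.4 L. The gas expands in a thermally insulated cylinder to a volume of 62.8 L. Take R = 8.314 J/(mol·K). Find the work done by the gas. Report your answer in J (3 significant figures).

W ≈ 7380 J

Adiabatic: TV^(γ−1) = const with γ = 7/5.
T₂ = T₁ (V₁/V₂)^(γ−1) = 277 × (14.4/62.8)^0.4 = 277 × 0.5548 = 153.7 K.
W_by = nCᵥ(T₁ − T₂) = (2.88)(20.79)(277 − 153.7) = 7382 J.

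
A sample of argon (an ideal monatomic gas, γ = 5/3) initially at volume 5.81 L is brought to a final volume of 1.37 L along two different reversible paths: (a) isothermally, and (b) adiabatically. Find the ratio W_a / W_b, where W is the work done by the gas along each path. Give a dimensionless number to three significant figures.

W_a / W_b ≈ 0.595

Path (a) isothermal: W = P₁V₁ ln(V₂/V₁) → W_a/(P₁V₁) = -1.445.
Path (b) adiabatic: W = P₁V₁(1 − (V₁/V₂)^(γ−1))/(γ−1) → W_b/(P₁V₁) = -2.43.
W_a / W_b = -1.445 / -2.43 = 0.5946.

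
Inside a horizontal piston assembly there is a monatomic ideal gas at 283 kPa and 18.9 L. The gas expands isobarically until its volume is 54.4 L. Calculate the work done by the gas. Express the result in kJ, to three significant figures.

W ≈ 10.0 kJ

Isobaric: W = P ΔV.
W = (283 kPa)(54.4 − 18.9 L) = (283)(35.5) = 10046 J.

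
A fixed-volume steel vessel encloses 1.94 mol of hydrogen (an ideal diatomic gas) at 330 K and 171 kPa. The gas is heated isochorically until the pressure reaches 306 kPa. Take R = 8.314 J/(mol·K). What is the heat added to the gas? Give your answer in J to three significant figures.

Q ≈ 10500 J

Constant volume ⇒ W = 0, so Q = ΔU = nCᵥΔT with Cᵥ = 5R/2 = 20.79 J/(mol·K).
At constant V, T₂/T₁ = P₂/P₁ ⇒ ΔT = T₁(P₂/P₁ − 1) = 330·(306/171 − 1) = 260.5 K.
ΔU = (1.94)(20.79)(260.5) = 10505 J.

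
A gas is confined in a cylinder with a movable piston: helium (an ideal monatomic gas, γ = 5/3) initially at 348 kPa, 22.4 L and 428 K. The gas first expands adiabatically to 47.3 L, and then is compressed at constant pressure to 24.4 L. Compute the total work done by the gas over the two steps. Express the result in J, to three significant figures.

W_total ≈ 2300 J

Step 1 (adiabatic): W = (P₁V₁ − P₂V₂)/(γ−1) = (7795 − 4736)/0.667 = 4589 J.
After step 1: P = 100.1 kPa, V = 47.3 L, T = 260 K.
Step 2 (isobaric): W = PΔV = (100.1 kPa)(24.4 − 47.3 L) = -2293 J.
W_total = 4589 − 2293 = 2296 J.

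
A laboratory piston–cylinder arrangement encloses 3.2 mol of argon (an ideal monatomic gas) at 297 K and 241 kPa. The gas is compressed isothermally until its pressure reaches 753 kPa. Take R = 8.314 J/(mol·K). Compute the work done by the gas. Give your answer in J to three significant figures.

W ≈ -9000 J

Isothermal process: W = nRT ln(V₂/V₁) = nRT ln(P₁/P₂).
W = (3.2)(8.314)(297) × ln(241/753)
  = 7902 × ln(0.3201) = 7902 × -1.139
W_by_gas = -9002 J.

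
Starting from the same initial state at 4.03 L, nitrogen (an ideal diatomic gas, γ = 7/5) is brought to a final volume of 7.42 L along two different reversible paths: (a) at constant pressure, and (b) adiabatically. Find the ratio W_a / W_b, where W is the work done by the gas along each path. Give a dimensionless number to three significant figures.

W_a / W_b ≈ 1.55

Path (a) isobaric: W = P₁(V₂ − V₁) → W_a/(P₁V₁) = 0.8412.
Path (b) adiabatic: W = P₁V₁(1 − (V₁/V₂)^(γ−1))/(γ−1) → W_b/(P₁V₁) = 0.5416.
W_a / W_b = 0.8412 / 0.5416 = 1.553.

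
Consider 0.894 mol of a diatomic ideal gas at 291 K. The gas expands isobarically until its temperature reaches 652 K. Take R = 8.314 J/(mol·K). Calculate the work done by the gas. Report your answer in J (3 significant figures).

W ≈ 2680 J

Isobaric: W = P ΔV = nR ΔT.
W = (0.894)(8.314)(652 − 291) = 2683 J.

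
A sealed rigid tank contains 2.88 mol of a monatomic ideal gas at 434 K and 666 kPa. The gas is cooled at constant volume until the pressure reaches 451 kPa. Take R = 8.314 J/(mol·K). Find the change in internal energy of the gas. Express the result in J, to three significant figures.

ΔU ≈ -5030 J

Constant volume ⇒ W = 0, so Q = ΔU = nCᵥΔT with Cᵥ = 3R/2 = 12.47 J/(mol·K).
At constant V, T₂/T₁ = P₂/P₁ ⇒ ΔT = T₁(P₂/P₁ − 1) = 434·(451/666 − 1) = -140.1 K.
ΔU = (2.88)(12.47)(-140.1) = -5032 J.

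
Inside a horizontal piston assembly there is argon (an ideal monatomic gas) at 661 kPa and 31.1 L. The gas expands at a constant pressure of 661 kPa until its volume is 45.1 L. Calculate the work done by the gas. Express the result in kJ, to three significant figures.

Isobaric: W = P ΔV.
W = (661 kPa)(45.1 − 31.1 L) = (661)(14) = 9254 J.

W ≈ 9.25 kJ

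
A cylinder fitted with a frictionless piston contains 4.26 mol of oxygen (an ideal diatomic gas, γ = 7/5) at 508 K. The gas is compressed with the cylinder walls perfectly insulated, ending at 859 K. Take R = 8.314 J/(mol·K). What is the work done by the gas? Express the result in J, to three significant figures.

Adiabatic ⇒ Q = 0, so W_by = −ΔU = nCᵥ(T₁ − T₂).
Cᵥ = 5R/2 = 20.79 J/(mol·K).
W = (4.26)(20.79)(508 − 859) = -31079 J.

W ≈ -31100 J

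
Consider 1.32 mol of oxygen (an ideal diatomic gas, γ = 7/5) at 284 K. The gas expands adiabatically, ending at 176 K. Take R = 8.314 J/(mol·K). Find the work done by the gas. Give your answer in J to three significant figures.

W ≈ 2960 J

Adiabatic ⇒ Q = 0, so W_by = −ΔU = nCᵥ(T₁ − T₂).
Cᵥ = 5R/2 = 20.79 J/(mol·K).
W = (1.32)(20.79)(284 − 176) = 2963 J.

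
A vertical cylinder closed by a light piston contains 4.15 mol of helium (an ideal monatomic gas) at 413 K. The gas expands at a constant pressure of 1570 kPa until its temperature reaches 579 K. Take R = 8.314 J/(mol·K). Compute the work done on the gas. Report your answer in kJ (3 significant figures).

Isobaric: W = P ΔV = nR ΔT.
W = (4.15)(8.314)(579 − 413) = 5728 J.
Work on gas = −W_by = -5728 J.

W ≈ -5.73 kJ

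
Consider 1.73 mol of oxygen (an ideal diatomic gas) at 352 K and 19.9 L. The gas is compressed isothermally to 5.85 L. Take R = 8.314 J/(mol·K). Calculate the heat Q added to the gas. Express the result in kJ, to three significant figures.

Q ≈ -6.20 kJ

Isothermal ⇒ ΔU = 0, so Q = W = nRT ln(V₂/V₁).
Q = (1.73)(8.314)(352) ln(5.85/19.9) = 5063 × -1.224 = -6198 J.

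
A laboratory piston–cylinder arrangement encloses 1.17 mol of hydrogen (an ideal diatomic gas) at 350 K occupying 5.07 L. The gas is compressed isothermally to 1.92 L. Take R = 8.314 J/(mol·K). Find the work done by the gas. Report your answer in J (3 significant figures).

W ≈ -3310 J

Isothermal: W = nRT ln(V₂/V₁).
W = (1.17)(8.314)(350) × ln(1.92/5.07)
  = 3405 × -0.971
W_by_gas = -3306 J.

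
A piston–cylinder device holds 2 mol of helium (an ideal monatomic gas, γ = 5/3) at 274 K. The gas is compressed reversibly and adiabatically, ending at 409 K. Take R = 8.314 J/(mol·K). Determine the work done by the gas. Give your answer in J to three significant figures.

W ≈ -3370 J

Adiabatic ⇒ Q = 0, so W_by = −ΔU = nCᵥ(T₁ − T₂).
Cᵥ = 3R/2 = 12.47 J/(mol·K).
W = (2)(12.47)(274 − 409) = -3367 J.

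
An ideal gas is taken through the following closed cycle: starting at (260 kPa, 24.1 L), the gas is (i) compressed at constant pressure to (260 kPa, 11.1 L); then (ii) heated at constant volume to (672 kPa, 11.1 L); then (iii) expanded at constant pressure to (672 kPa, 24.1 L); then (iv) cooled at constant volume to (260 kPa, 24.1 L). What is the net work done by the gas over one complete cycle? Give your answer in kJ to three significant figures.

W_net ≈ 5.36 kJ

Constant-volume legs do no work.
W(i) = (260)(11.1 − 24.1) = -3380 J; W(iii) = (672)(24.1 − 11.1) = 8736 J.
W_net = -3380 + 8736 = 5356 J (the clockwise enclosed area).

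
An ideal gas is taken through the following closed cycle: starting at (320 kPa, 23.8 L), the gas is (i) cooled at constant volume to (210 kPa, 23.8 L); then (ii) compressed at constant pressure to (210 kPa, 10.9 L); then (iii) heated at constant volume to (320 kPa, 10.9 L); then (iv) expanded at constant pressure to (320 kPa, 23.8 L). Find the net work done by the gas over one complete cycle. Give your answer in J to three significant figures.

W_net ≈ 1420 J

Constant-volume legs do no work.
W(ii) = (210)(10.9 − 23.8) = -2709 J; W(iv) = (320)(23.8 − 10.9) = 4128 J.
W_net = -2709 + 4128 = 1419 J (the clockwise enclosed area).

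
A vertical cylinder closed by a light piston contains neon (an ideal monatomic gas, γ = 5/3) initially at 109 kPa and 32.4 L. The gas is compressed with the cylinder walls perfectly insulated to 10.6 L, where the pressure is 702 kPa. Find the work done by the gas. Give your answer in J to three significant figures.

Adiabatic: W = (P₁V₁ − P₂V₂)/(γ − 1) with γ = 5/3.
P₁V₁ = 3532 J, P₂V₂ = 7441 J.
W = (3532 − 7441) / 0.6667 = -5864 J.

W ≈ -5860 J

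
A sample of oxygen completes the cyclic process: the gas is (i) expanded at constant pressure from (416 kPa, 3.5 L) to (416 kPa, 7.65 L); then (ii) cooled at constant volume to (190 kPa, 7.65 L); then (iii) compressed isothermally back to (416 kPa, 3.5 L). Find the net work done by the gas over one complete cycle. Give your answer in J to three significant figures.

W_net ≈ 590 J

Leg (i): W = PΔV = (416)(7.65 − 3.5) = 1726 J.
Leg (ii): W = 0.
Leg (iii): W = PᵢVᵢ ln(V_f/Vᵢ) = (1454) ln(3.5/7.65) = -1137 J.
W_net = 1726 − 1137 = 589.8 J.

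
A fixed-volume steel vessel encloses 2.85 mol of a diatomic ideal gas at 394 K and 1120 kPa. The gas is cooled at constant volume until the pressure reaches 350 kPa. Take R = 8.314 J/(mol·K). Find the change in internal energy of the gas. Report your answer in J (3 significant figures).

ΔU ≈ -16000 J

Constant volume ⇒ W = 0, so Q = ΔU = nCᵥΔT with Cᵥ = 5R/2 = 20.79 J/(mol·K).
At constant V, T₂/T₁ = P₂/P₁ ⇒ ΔT = T₁(P₂/P₁ − 1) = 394·(350/1120 − 1) = -270.9 K.
ΔU = (2.85)(20.79)(-270.9) = -16046 J.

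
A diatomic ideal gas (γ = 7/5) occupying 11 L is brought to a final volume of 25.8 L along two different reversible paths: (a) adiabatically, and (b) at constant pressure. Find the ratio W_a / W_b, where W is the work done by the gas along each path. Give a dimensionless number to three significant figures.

Path (a) adiabatic: W = P₁V₁(1 − (V₁/V₂)^(γ−1))/(γ−1) → W_a/(P₁V₁) = 0.7223.
Path (b) isobaric: W = P₁(V₂ − V₁) → W_b/(P₁V₁) = 1.345.
W_a / W_b = 0.7223 / 1.345 = 0.5369.

W_a / W_b ≈ 0.537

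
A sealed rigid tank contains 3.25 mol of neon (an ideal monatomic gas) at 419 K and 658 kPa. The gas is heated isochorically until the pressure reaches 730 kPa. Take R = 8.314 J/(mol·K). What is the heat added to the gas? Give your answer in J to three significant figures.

Constant volume ⇒ W = 0, so Q = ΔU = nCᵥΔT with Cᵥ = 3R/2 = 12.47 J/(mol·K).
At constant V, T₂/T₁ = P₂/P₁ ⇒ ΔT = T₁(P₂/P₁ − 1) = 419·(730/658 − 1) = 45.85 K.
ΔU = (3.25)(12.47)(45.85) = 1858 J.

Q ≈ 1860 J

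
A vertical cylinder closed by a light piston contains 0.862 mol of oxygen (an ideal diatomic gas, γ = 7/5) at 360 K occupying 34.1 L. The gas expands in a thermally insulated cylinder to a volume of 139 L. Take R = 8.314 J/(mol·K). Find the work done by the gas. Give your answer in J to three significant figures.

W ≈ 2770 J

Adiabatic: TV^(γ−1) = const with γ = 7/5.
T₂ = T₁ (V₁/V₂)^(γ−1) = 360 × (34.1/139)^0.4 = 360 × 0.57 = 205.2 K.
W_by = nCᵥ(T₁ − T₂) = (0.862)(20.79)(360 − 205.2) = 2773 J.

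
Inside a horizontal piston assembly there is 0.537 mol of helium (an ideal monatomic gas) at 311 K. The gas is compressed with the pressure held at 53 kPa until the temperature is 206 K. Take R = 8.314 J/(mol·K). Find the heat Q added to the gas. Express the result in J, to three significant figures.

Isobaric: W = nRΔT = (0.537)(8.314)(-105) = -468.8 J.
ΔU = nCᵥΔT with Cᵥ = 3R/2: ΔU = (0.537)(12.47)(-105) = -703.2 J.
Q = ΔU + W = -703.2 − 468.8 = -1172 J.

Q ≈ -1170 J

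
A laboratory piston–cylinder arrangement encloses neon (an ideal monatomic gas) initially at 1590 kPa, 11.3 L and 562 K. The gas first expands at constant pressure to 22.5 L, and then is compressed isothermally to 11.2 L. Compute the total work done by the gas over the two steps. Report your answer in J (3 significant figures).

Step 1 (isobaric): W = PΔV = (1590 kPa)(22.5 − 11.3 L) = 17808 J.
After step 1: P = 1590 kPa, V = 22.5 L, T = 1119 K.
Step 2 (isothermal): W = P₁V₁ ln(V₂/V₁) = (35775) ln(11.2/22.5) = -24957 J.
W_total = 17808 − 24957 = -7149 J.

W_total ≈ -7150 J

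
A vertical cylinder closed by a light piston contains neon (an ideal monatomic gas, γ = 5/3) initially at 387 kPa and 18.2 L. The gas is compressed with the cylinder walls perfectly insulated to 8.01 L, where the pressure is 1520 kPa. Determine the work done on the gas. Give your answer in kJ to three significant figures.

Adiabatic: W = (P₁V₁ − P₂V₂)/(γ − 1) with γ = 5/3.
P₁V₁ = 7043 J, P₂V₂ = 12175 J.
W = (7043 − 12175) / 0.6667 = -7698 J.
Work on gas = −W_by = 7698 J.

W ≈ 7.70 kJ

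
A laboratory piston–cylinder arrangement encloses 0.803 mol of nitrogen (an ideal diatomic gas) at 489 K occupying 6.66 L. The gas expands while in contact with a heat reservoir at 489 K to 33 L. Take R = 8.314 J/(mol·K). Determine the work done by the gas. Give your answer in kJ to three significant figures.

Isothermal: W = nRT ln(V₂/V₁).
W = (0.803)(8.314)(489) × ln(33/6.66)
  = 3265 × 1.6
W_by_gas = 5225 J.

W ≈ 5.22 kJ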